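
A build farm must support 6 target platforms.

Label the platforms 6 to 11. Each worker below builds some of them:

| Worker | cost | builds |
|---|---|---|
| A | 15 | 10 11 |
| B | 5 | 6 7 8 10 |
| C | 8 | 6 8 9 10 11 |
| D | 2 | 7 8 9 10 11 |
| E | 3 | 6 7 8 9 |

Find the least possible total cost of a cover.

D, E together cover every platform (D ∪ E = {6, 7, 8, 9, 10, 11}); total cost 2 + 3 = 5.
No covering selection has total cost below 5.

5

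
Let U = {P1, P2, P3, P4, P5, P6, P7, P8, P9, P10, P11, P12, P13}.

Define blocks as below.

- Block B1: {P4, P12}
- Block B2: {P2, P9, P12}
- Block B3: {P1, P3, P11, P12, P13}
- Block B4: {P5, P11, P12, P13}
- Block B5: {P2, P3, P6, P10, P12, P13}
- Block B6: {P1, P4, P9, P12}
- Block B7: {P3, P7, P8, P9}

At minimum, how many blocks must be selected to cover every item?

4

B4 and B5 and B6 and B7 together: B4 ∪ B5 ∪ B6 ∪ B7 = {P1, P2, P3, P4, P5, P6, P7, P8, P9, P10, P11, P12, P13} — every item is covered.
Only B4 contains P5, so B4 is forced; the remaining 9 items need at least 3 more blocks (each remaining block adds at most 4) — so at least 4 blocks are needed, and 4 is optimal.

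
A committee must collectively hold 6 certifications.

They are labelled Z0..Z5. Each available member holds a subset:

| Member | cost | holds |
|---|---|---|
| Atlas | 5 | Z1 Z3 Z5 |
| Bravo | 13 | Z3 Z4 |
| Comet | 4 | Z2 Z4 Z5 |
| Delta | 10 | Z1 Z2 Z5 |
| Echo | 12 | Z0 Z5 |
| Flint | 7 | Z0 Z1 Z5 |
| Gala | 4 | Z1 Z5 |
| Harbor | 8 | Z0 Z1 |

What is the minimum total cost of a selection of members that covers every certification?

Atlas, Comet, Flint together cover every certification (Atlas ∪ Comet ∪ Flint = {Z0, Z1, Z2, Z3, Z4, Z5}); total cost 5 + 4 + 7 = 16.
No covering selection has total cost below 16.

16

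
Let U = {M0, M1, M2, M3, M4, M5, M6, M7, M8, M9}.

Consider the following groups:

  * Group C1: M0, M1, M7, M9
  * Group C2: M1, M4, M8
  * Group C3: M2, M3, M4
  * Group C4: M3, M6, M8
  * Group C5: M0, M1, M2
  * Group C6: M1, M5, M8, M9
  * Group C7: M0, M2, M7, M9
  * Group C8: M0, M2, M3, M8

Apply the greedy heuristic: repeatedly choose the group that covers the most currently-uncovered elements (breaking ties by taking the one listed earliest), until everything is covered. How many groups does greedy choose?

4

Greedy: pick C1 (covers 4 new) → pick C3 (covers 3 new) → pick C4 (covers 2 new) → pick C6 (covers 1 new). Total picks: 4.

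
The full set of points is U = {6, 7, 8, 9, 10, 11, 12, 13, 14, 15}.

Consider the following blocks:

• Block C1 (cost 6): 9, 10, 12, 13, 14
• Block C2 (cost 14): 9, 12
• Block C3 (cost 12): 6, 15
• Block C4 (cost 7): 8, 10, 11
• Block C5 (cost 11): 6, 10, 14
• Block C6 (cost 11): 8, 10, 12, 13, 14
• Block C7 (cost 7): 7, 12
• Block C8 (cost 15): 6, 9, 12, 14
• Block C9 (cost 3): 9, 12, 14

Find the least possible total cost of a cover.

32

C1, C3, C4, C7 together cover every point (C1 ∪ C3 ∪ C4 ∪ C7 = {6, 7, 8, 9, 10, 11, 12, 13, 14, 15}); total cost 6 + 12 + 7 + 7 = 32.
The greedy pick C9, C4, C1, C3, C7 costs 35; no covering selection beats 32.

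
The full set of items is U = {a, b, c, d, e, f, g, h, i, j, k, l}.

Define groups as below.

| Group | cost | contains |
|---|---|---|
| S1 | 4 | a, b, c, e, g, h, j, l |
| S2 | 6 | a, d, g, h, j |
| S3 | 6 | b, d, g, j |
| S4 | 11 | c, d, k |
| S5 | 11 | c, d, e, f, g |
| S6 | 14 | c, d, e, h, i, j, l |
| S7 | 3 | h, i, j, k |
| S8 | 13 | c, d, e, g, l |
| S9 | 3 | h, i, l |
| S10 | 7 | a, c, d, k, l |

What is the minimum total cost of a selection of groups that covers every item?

18

S1, S5, S7 together cover every item (S1 ∪ S5 ∪ S7 = {a, b, c, d, e, f, g, h, i, j, k, l}); total cost 4 + 11 + 3 = 18.
No covering selection has total cost below 18.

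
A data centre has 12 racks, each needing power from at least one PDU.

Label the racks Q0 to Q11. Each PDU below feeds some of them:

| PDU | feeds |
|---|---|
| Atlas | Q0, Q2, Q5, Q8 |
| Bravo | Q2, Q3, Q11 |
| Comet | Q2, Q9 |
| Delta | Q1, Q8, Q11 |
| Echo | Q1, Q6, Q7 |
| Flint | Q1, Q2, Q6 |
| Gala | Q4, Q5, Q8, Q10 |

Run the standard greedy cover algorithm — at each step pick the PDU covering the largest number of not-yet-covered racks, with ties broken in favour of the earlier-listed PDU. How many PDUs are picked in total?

5

Greedy: pick Atlas (covers 4 new) → pick Echo (covers 3 new) → pick Bravo (covers 2 new) → pick Gala (covers 2 new) → pick Comet (covers 1 new). Total picks: 5.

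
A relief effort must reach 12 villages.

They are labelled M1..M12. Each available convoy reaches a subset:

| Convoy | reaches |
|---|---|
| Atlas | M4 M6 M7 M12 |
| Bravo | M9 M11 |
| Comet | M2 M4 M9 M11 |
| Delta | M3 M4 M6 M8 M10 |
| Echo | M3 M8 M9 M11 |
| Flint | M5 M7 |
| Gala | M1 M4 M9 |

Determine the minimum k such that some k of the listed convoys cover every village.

Take {Atlas, Comet, Delta, Flint, Gala}. Their union is {M1, M2, M3, M4, M5, M6, M7, M8, M9, M10, M11, M12}, which is all 12 villages.
No 4 of the 7 convoys cover everything (all 35 combinations miss at least one village), so 5 is optimal.

5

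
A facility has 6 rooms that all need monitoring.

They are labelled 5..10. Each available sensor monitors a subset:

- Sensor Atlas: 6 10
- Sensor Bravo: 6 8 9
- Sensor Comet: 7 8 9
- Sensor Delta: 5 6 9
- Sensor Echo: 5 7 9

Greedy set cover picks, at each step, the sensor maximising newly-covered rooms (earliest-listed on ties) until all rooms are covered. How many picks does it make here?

Greedy: pick Bravo (covers 3 new) → pick Echo (covers 2 new) → pick Atlas (covers 1 new). Total picks: 3.

3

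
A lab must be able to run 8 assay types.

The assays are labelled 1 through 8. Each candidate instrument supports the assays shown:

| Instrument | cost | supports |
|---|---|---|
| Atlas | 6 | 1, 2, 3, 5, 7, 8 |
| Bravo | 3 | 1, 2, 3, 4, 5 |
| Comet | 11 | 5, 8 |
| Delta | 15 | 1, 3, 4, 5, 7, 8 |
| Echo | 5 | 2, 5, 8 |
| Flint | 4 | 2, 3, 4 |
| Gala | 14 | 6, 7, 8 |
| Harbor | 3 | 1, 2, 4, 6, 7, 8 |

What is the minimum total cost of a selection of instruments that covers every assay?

Bravo, Harbor together cover every assay (Bravo ∪ Harbor = {1, 2, 3, 4, 5, 6, 7, 8}); total cost 3 + 3 = 6.
No covering selection has total cost below 6.

6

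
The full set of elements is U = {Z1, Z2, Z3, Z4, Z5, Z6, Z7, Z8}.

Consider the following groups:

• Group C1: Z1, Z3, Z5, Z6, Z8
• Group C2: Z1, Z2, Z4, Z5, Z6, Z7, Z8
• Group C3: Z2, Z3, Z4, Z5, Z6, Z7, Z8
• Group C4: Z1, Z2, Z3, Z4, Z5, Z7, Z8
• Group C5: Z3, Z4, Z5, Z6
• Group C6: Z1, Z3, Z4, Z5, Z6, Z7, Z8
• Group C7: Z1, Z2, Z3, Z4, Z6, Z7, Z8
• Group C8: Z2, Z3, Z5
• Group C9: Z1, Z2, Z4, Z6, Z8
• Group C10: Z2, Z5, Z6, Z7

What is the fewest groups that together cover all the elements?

C2 and C4 together: C2 ∪ C4 = {Z1, Z2, Z3, Z4, Z5, Z6, Z7, Z8} — every element is covered.
No single group has all 8 elements (the largest, C2, has 7), so 2 is optimal.

2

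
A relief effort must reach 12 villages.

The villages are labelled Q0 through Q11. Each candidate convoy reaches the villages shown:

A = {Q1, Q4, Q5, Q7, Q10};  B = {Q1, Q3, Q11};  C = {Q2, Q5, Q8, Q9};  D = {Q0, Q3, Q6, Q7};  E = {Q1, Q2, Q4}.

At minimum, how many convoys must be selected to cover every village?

A and B and C and D together: A ∪ B ∪ C ∪ D = {Q0, Q1, Q2, Q3, Q4, Q5, Q6, Q7, Q8, Q9, Q10, Q11} — every village is covered.
Only A contains Q10, so A is forced; the remaining 7 villages need at least 3 more convoys (each remaining convoy adds at most 3) — so at least 4 convoys are needed, and 4 is optimal.

4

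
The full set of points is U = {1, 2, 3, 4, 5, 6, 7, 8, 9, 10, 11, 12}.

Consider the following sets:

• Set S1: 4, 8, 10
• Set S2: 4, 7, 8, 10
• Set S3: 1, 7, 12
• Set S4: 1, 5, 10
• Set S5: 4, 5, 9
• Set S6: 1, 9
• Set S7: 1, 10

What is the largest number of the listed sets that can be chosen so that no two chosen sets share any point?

S5, S7 are pairwise disjoint (S5={4,5,9}; S7={1,10}).
Every remaining set overlaps one of these, and no 3 of the listed sets are pairwise disjoint, so 2 is the maximum.

2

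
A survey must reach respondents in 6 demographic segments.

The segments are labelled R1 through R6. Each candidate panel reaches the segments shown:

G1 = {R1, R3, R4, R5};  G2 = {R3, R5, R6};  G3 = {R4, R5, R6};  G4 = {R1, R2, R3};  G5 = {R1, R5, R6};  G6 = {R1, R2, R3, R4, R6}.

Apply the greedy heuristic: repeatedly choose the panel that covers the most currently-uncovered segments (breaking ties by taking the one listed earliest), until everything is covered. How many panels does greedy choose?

Greedy: pick G6 (covers 5 new) → pick G1 (covers 1 new). Total picks: 2.

2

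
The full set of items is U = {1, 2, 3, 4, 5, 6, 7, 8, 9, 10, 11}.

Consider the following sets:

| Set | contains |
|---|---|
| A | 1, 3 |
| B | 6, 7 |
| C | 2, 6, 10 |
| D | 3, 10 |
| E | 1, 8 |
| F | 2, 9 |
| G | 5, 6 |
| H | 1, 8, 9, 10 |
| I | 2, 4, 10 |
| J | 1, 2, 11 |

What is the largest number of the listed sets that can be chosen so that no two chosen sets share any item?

4

D, E, F, G are pairwise disjoint (D={3,10}; E={1,8}; F={2,9}; G={5,6}).
Every remaining set overlaps one of these, and no 5 of the listed sets are pairwise disjoint, so 4 is the maximum.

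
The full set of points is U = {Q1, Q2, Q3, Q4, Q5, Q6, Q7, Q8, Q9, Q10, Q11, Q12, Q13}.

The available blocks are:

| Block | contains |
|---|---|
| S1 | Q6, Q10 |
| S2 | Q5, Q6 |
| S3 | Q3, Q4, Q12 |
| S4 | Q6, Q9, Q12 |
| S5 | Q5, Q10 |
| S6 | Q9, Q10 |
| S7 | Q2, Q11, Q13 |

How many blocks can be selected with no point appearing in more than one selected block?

4

S2, S3, S6, S7 are pairwise disjoint (S2={Q5,Q6}; S3={Q3,Q4,Q12}; S6={Q9,Q10}; S7={Q2,Q11,Q13}).
Every remaining block overlaps one of these, and no 5 of the listed blocks are pairwise disjoint, so 4 is the maximum.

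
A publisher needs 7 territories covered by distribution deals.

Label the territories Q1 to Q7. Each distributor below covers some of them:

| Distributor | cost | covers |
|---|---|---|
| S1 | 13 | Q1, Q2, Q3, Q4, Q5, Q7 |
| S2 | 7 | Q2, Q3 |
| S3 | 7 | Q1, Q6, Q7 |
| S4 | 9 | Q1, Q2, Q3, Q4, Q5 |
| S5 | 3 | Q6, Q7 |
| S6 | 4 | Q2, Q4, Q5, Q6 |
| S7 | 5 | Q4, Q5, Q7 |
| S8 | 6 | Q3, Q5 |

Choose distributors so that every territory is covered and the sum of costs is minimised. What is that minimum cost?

S4, S5 together cover every territory (S4 ∪ S5 = {Q1, Q2, Q3, Q4, Q5, Q6, Q7}); total cost 9 + 3 = 12.
The greedy pick S6, S5, S4 costs 16; no covering selection beats 12.

12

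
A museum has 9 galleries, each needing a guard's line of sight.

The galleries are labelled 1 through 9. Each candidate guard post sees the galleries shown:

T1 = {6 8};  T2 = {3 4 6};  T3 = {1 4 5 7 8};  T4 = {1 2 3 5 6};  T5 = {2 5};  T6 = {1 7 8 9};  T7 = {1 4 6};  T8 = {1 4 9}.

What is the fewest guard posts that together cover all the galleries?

Take {T2, T5, T6}. Their union is {1, 2, 3, 4, 5, 6, 7, 8, 9}, which is all 9 galleries.
No 2 of the 8 guard posts cover everything (all 28 combinations miss at least one gallery), so 3 is optimal.

3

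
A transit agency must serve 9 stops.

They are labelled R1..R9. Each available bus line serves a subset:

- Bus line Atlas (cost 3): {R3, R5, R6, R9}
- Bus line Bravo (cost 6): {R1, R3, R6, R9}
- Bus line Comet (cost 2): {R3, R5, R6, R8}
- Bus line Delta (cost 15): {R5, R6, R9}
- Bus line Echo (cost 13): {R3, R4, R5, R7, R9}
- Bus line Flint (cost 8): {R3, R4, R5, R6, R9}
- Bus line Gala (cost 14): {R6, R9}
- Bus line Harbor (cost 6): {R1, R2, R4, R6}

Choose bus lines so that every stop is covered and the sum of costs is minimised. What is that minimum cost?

21

Comet, Echo, Harbor together cover every stop (Comet ∪ Echo ∪ Harbor = {R1, R2, R3, R4, R5, R6, R7, R8, R9}); total cost 2 + 13 + 6 = 21.
The greedy pick Comet, Harbor, Atlas, Echo costs 24; no covering selection beats 21.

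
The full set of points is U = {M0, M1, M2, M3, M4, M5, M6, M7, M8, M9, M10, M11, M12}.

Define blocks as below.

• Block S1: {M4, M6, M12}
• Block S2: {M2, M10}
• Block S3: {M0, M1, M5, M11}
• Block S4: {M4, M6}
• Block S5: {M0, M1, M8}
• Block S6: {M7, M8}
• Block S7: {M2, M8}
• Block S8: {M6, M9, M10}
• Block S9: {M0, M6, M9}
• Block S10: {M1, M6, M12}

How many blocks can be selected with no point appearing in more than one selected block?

S1, S2, S3, S6 are pairwise disjoint (S1={M4,M6,M12}; S2={M2,M10}; S3={M0,M1,M5,M11}; S6={M7,M8}).
Every remaining block overlaps one of these, and no 5 of the listed blocks are pairwise disjoint, so 4 is the maximum.

4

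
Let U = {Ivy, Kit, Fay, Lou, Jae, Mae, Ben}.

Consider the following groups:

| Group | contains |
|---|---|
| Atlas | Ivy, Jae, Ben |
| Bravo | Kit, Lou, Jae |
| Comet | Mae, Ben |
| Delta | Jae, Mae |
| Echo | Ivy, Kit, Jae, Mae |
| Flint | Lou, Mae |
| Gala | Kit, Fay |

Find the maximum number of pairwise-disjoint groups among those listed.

3

Atlas, Flint, Gala are pairwise disjoint (Atlas={Ivy,Jae,Ben}; Flint={Lou,Mae}; Gala={Kit,Fay}).
Every remaining group overlaps one of these, and no 4 of the listed groups are pairwise disjoint, so 3 is the maximum.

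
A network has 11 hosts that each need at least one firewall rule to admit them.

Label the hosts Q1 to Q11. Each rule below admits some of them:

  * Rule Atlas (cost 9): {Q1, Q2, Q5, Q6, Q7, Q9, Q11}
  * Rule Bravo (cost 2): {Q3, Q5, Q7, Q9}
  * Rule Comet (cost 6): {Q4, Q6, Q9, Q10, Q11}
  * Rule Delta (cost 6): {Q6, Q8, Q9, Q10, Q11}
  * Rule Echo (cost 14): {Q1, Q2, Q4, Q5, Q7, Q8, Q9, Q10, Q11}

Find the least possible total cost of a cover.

Bravo, Delta, Echo together cover every host (Bravo ∪ Delta ∪ Echo = {Q1, Q2, Q3, Q4, Q5, Q6, Q7, Q8, Q9, Q10, Q11}); total cost 2 + 6 + 14 = 22.
The greedy pick Bravo, Comet, Atlas, Delta costs 23; no covering selection beats 22.

22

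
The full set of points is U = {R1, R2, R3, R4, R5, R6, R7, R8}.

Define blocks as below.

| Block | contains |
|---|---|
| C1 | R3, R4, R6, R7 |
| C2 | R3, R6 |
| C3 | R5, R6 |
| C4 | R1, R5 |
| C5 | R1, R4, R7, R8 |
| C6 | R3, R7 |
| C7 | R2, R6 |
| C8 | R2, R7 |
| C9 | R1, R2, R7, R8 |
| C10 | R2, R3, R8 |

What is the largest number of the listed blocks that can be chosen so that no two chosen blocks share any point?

3

C2, C4, C8 are pairwise disjoint (C2={R3,R6}; C4={R1,R5}; C8={R2,R7}).
Every remaining block overlaps one of these, and no 4 of the listed blocks are pairwise disjoint, so 3 is the maximum.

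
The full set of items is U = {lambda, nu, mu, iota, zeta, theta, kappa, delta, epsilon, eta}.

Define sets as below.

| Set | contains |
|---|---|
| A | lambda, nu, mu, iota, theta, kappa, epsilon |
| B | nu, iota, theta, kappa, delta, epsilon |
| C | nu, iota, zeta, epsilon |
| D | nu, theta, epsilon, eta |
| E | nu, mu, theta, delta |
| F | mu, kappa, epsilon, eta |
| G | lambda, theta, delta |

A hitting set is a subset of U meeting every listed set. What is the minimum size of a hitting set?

2

H = {delta, epsilon} meets every set (each contains at least one member of H), and |H| = 2.
The sets F, G are pairwise disjoint, so any hitting set needs a separate item for each — at least 2. Hence 2 is optimal.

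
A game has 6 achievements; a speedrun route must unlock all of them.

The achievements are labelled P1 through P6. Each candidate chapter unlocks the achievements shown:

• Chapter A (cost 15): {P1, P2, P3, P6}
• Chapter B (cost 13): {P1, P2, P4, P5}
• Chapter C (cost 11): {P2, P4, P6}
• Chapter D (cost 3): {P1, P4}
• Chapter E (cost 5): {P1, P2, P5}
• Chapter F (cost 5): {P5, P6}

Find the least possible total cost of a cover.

A, D, F together cover every achievement (A ∪ D ∪ F = {P1, P2, P3, P4, P5, P6}); total cost 15 + 3 + 5 = 23.
The greedy pick D, E, F, A costs 28; no covering selection beats 23.

23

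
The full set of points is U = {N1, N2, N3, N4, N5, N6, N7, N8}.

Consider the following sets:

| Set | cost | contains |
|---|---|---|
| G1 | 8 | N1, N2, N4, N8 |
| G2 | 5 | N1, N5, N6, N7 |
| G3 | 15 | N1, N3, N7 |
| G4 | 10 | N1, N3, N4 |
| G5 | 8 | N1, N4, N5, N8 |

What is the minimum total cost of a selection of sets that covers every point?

G1, G2, G4 together cover every point (G1 ∪ G2 ∪ G4 = {N1, N2, N3, N4, N5, N6, N7, N8}); total cost 8 + 5 + 10 = 23.
No covering selection has total cost below 23.

23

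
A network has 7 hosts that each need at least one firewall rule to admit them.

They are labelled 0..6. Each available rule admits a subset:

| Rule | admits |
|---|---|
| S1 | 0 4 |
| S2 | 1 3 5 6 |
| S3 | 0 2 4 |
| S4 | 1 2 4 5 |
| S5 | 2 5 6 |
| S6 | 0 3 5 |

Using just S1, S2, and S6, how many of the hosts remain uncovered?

1

Union of S1, S2, S6 = {0, 1, 3, 4, 5, 6}.
Not covered: 2 — 1 host.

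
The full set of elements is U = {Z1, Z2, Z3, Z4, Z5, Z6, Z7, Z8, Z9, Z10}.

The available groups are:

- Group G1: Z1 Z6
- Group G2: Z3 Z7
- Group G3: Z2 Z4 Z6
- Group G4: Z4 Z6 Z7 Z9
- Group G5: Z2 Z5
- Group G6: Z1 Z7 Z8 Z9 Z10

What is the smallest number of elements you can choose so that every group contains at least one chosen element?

Take H = {Z1, Z2, Z7}. Each listed group contains at least one of these, so H is a hitting set of size 3.
The groups G1, G2, G5 are pairwise disjoint, so any hitting set needs a separate element for each — at least 3. Hence 3 is optimal.

3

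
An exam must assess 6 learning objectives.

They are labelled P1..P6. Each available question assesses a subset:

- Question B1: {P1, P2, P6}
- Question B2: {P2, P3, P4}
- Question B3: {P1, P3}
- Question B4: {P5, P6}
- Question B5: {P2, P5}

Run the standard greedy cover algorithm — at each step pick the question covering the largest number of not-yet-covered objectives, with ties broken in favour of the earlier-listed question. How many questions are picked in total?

3

Greedy: pick B1 (covers 3 new) → pick B2 (covers 2 new) → pick B4 (covers 1 new). Total picks: 3.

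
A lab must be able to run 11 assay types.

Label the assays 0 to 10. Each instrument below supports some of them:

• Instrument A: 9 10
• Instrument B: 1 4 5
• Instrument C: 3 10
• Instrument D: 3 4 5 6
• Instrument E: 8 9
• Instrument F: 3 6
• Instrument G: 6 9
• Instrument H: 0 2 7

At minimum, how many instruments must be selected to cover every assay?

Take {A, B, D, E, H}. Their union is {0, 1, 2, 3, 4, 5, 6, 7, 8, 9, 10}, which is all 11 assays.
No 4 of the 8 instruments cover everything (all 70 combinations miss at least one assay), so 5 is optimal.

5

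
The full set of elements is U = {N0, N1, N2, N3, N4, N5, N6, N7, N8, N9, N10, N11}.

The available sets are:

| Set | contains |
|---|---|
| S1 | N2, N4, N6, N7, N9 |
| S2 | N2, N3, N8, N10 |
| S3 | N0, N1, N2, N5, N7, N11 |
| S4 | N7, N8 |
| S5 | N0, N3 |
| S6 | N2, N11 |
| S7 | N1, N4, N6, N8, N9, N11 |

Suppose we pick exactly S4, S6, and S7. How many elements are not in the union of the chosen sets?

Union of S4, S6, S7 = {N1, N2, N4, N6, N7, N8, N9, N11}.
Not covered: N0, N3, N5, N10 — 4 elements.

4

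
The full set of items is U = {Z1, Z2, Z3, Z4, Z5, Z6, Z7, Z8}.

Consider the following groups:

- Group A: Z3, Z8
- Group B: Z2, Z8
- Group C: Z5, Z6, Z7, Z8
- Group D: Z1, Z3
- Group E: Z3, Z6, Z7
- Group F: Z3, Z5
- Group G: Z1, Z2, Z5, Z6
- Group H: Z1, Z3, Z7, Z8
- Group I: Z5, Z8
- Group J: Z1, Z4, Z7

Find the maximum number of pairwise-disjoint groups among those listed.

3

B, F, J are pairwise disjoint (B={Z2,Z8}; F={Z3,Z5}; J={Z1,Z4,Z7}).
Every remaining group overlaps one of these, and no 4 of the listed groups are pairwise disjoint, so 3 is the maximum.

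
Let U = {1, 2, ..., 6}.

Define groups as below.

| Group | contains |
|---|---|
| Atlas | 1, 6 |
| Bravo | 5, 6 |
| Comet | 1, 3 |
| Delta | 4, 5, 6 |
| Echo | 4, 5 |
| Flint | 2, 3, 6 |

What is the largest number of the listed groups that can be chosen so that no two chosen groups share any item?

Bravo, Comet are pairwise disjoint (Bravo={5,6}; Comet={1,3}).
Every remaining group overlaps one of these, and no 3 of the listed groups are pairwise disjoint, so 2 is the maximum.

2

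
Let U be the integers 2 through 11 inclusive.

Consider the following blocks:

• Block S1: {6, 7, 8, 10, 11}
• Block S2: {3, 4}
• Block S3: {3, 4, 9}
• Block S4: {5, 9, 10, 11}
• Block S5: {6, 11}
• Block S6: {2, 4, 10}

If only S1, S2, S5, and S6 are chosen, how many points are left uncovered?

Union of S1, S2, S5, S6 = {2, 3, 4, 6, 7, 8, 10, 11}.
Not covered: 5, 9 — 2 points.

2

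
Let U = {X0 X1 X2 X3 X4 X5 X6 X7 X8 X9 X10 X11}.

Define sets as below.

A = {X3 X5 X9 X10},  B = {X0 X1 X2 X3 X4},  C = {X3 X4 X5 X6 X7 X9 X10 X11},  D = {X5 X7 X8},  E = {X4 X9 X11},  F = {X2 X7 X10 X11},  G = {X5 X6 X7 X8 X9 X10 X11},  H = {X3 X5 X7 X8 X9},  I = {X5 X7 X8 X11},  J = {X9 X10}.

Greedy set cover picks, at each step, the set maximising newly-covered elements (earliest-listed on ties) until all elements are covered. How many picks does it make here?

3

Greedy: pick C (covers 8 new) → pick B (covers 3 new) → pick D (covers 1 new). Total picks: 3.
(The true minimum cover uses only 2 sets, so greedy is not optimal here.)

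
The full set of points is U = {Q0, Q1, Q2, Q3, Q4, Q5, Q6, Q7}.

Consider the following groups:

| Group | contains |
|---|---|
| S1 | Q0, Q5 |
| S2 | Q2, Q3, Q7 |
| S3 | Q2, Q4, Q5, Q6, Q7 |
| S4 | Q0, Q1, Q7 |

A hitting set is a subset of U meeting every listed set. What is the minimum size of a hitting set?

2

H = {Q0, Q7} meets every group (each contains at least one member of H), and |H| = 2.
The groups S1, S2 are pairwise disjoint, so any hitting set needs a separate point for each — at least 2. Hence 2 is optimal.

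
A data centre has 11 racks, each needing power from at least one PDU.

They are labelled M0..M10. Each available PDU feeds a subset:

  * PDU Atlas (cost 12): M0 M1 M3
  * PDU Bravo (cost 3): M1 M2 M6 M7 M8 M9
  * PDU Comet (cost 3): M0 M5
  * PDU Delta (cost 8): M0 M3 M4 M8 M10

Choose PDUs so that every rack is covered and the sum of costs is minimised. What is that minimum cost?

Bravo, Comet, Delta together cover every rack (Bravo ∪ Comet ∪ Delta = {M0, M1, M2, M3, M4, M5, M6, M7, M8, M9, M10}); total cost 3 + 3 + 8 = 14.
No covering selection has total cost below 14.

14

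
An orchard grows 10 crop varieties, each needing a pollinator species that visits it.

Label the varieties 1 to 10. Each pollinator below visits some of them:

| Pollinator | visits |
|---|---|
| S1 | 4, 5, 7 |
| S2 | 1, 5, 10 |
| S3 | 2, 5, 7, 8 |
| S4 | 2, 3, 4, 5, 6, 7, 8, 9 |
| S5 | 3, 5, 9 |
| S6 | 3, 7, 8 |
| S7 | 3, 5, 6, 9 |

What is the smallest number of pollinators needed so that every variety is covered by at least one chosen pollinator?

2

S2 and S4 together: S2 ∪ S4 = {1, 2, 3, 4, 5, 6, 7, 8, 9, 10} — every variety is covered.
No single pollinator has all 10 varieties (the largest, S4, has 8), so 2 is optimal.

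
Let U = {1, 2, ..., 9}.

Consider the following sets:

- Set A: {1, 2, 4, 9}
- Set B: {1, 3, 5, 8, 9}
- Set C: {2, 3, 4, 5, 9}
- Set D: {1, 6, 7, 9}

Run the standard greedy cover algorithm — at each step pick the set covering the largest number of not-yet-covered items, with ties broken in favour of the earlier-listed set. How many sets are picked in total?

3

Greedy: pick B (covers 5 new) → pick A (covers 2 new) → pick D (covers 2 new). Total picks: 3.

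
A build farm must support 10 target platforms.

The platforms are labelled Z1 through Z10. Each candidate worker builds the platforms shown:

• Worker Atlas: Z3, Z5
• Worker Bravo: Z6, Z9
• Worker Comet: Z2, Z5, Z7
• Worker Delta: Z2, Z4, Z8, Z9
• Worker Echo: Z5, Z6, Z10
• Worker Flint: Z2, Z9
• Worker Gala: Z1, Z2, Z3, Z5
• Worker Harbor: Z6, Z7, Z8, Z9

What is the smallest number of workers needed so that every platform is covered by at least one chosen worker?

4

Take {Comet, Delta, Echo, Gala}. Their union is {Z1, Z2, Z3, Z4, Z5, Z6, Z7, Z8, Z9, Z10}, which is all 10 platforms.
No 3 of the 8 workers cover everything (all 56 combinations miss at least one platform), so 4 is optimal.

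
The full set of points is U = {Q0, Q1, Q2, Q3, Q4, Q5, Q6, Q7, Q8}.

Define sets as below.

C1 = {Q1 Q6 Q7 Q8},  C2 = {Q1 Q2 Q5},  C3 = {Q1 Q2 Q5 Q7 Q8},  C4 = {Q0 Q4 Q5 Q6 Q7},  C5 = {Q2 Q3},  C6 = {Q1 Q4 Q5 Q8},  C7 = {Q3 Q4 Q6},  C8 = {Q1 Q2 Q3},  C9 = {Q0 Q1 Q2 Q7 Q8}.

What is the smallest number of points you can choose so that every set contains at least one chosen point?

Take H = {Q3, Q5, Q8}. Each listed set contains at least one of these, so H is a hitting set of size 3.
No choice of 2 points meets every set, so 3 is the minimum.

3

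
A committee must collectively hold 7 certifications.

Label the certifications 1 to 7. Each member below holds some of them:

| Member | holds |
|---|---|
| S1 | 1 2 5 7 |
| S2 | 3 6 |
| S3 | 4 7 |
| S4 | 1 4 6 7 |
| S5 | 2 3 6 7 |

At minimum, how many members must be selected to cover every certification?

3

Take {S1, S2, S4}. Their union is {1, 2, 3, 4, 5, 6, 7}, which is all 7 certifications.
Only S1 contains 5, so S1 is forced; the remaining 3 certifications need at least 2 more members (each remaining member adds at most 2) — so at least 3 members are needed, and 3 is optimal.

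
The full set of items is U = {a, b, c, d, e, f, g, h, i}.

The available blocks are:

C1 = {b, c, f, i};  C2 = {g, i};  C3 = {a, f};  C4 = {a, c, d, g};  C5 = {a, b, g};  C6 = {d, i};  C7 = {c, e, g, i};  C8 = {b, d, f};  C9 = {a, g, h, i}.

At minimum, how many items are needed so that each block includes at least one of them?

3

T = {a, b, i} meets every block (each contains at least one member of T), and |T| = 3.
No choice of 2 items meets every block, so 3 is the minimum.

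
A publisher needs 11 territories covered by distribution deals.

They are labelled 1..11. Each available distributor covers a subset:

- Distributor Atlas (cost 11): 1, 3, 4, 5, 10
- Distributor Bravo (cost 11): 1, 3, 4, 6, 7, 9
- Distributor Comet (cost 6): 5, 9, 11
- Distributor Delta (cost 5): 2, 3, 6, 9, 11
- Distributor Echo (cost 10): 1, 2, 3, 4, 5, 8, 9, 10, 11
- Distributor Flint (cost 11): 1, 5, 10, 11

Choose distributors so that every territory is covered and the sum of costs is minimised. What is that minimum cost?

Bravo, Echo together cover every territory (Bravo ∪ Echo = {1, 2, 3, 4, 5, 6, 7, 8, 9, 10, 11}); total cost 11 + 10 = 21.
The greedy pick Delta, Echo, Bravo costs 26; no covering selection beats 21.

21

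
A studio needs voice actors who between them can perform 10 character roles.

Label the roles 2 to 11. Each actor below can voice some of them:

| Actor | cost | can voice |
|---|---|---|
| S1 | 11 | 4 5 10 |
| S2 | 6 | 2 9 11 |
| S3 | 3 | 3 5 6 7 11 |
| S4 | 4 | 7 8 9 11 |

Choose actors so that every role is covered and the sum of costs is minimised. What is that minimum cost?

24

S1, S2, S3, S4 together cover every role (S1 ∪ S2 ∪ S3 ∪ S4 = {2, 3, 4, 5, 6, 7, 8, 9, 10, 11}); total cost 11 + 6 + 3 + 4 = 24.
No covering selection has total cost below 24.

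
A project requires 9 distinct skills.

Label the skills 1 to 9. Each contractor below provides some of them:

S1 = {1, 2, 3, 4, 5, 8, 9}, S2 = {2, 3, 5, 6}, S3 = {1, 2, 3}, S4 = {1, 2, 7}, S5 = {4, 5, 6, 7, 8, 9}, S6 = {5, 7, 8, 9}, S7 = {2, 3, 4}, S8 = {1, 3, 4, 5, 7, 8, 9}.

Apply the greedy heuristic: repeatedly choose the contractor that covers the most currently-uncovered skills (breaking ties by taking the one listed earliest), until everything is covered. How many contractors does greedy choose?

Greedy: pick S1 (covers 7 new) → pick S5 (covers 2 new). Total picks: 2.

2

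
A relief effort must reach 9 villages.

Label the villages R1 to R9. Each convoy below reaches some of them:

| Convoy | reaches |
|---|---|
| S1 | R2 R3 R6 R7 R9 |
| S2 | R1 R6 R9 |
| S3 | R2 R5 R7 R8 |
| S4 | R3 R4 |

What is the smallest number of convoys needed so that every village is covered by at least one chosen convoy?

S2 and S3 and S4 together: S2 ∪ S3 ∪ S4 = {R1, R2, R3, R4, R5, R6, R7, R8, R9} — every village is covered.
Only S2 contains R1, so S2 is forced; the remaining 6 villages need at least 2 more convoys (each remaining convoy adds at most 4) — so at least 3 convoys are needed, and 3 is optimal.

3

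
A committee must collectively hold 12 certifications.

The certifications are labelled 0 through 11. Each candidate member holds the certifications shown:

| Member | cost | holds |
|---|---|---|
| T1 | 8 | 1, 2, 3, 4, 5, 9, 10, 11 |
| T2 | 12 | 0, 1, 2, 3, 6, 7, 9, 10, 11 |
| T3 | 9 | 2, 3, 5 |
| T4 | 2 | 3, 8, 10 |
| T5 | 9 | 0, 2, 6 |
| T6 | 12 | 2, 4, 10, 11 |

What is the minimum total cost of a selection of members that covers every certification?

22

T1, T2, T4 together cover every certification (T1 ∪ T2 ∪ T4 = {0, 1, 2, 3, 4, 5, 6, 7, 8, 9, 10, 11}); total cost 8 + 12 + 2 = 22.
No covering selection has total cost below 22.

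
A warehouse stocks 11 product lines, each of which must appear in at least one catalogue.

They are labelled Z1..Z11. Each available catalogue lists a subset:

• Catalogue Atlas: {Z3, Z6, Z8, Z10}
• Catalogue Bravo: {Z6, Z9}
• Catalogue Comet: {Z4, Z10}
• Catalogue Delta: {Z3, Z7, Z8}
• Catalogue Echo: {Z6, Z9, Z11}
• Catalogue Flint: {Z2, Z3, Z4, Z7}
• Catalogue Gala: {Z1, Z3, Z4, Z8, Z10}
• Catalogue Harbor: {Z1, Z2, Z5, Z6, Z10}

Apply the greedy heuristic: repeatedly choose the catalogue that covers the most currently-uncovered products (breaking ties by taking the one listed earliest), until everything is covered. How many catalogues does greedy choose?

Greedy: pick Gala (covers 5 new) → pick Echo (covers 3 new) → pick Flint (covers 2 new) → pick Harbor (covers 1 new). Total picks: 4.

4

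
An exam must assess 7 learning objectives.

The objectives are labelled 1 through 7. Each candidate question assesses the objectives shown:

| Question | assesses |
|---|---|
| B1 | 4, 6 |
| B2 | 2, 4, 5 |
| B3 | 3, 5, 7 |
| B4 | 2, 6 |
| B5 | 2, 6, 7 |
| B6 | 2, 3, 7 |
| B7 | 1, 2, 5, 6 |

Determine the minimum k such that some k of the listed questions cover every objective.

3

Take {B2, B6, B7}. Their union is {1, 2, 3, 4, 5, 6, 7}, which is all 7 objectives.
Only B7 contains 1, so B7 is forced; the remaining 3 objectives need at least 2 more questions (each remaining question adds at most 2) — so at least 3 questions are needed, and 3 is optimal.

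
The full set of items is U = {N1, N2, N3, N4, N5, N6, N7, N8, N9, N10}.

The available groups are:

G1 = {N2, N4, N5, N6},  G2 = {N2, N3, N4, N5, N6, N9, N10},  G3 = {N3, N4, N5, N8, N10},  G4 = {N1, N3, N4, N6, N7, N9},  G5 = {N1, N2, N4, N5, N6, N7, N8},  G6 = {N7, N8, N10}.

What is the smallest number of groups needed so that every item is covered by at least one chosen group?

2

Take {G2, G5}. Their union is {N1, N2, N3, N4, N5, N6, N7, N8, N9, N10}, which is all 10 items.
No single group has all 10 items (the largest, G2, has 7), so 2 is optimal.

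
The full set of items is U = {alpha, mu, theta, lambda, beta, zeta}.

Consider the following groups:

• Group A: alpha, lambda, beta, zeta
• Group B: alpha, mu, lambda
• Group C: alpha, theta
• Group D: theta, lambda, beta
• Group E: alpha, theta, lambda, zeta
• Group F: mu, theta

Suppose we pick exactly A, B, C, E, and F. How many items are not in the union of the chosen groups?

0

Union of A, B, C, E, F = {alpha, mu, theta, lambda, beta, zeta} — that's every item, so 0 are uncovered.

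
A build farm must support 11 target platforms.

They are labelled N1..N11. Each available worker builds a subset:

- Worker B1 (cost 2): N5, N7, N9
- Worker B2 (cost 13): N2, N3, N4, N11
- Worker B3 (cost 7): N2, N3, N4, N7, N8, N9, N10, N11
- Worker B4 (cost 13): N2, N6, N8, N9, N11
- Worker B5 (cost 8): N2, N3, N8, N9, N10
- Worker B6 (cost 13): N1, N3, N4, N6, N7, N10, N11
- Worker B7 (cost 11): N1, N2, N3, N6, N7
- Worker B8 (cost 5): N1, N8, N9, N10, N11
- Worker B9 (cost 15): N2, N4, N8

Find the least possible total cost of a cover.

B1, B3, B7 together cover every platform (B1 ∪ B3 ∪ B7 = {N1, N2, N3, N4, N5, N6, N7, N8, N9, N10, N11}); total cost 2 + 7 + 11 = 20.
The greedy pick B1, B3, B8, B7 costs 25; no covering selection beats 20.

20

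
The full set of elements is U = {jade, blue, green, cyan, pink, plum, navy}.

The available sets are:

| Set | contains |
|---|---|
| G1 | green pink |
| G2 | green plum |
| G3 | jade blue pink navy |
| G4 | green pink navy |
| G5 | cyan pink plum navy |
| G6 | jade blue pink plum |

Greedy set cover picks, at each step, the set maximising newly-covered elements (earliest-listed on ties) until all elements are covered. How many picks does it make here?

Greedy: pick G3 (covers 4 new) → pick G2 (covers 2 new) → pick G5 (covers 1 new). Total picks: 3.

3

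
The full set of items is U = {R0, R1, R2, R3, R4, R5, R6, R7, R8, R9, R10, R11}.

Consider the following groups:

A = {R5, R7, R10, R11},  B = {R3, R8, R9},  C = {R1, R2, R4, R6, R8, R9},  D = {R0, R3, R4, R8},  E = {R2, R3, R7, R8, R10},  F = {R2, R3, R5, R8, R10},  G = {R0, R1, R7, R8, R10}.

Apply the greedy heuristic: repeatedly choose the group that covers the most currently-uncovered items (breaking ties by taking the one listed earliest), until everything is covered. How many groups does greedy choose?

3

Greedy: pick C (covers 6 new) → pick A (covers 4 new) → pick D (covers 2 new). Total picks: 3.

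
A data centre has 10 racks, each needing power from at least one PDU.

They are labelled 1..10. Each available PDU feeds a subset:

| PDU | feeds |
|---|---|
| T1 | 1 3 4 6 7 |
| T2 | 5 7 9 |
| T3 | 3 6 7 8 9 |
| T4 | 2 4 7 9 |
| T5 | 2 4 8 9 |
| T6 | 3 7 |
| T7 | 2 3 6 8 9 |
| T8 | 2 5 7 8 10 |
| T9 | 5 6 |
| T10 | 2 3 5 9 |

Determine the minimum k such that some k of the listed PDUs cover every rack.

3

Take {T1, T3, T8}. Their union is {1, 2, 3, 4, 5, 6, 7, 8, 9, 10}, which is all 10 racks.
Only T1 contains 1, so T1 is forced; the remaining 5 racks need at least 2 more PDUs (each remaining PDU adds at most 4) — so at least 3 PDUs are needed, and 3 is optimal.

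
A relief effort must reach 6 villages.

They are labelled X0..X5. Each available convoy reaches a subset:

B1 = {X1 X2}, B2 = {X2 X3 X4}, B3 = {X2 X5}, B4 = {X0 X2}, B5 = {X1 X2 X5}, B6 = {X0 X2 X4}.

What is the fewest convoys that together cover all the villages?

3

B2 and B5 and B6 together: B2 ∪ B5 ∪ B6 = {X0, X1, X2, X3, X4, X5} — every village is covered.
Only B2 contains X3, so B2 is forced; the remaining 3 villages need at least 2 more convoys (each remaining convoy adds at most 2) — so at least 3 convoys are needed, and 3 is optimal.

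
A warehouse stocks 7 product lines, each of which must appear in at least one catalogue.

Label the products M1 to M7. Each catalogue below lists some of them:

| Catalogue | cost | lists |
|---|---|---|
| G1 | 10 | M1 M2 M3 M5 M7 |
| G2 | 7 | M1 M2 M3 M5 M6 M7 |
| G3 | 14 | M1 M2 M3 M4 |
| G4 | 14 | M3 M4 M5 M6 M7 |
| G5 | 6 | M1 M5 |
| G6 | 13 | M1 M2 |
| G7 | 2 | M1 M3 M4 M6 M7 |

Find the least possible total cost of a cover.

9

G2, G7 together cover every product (G2 ∪ G7 = {M1, M2, M3, M4, M5, M6, M7}); total cost 7 + 2 = 9.
No covering selection has total cost below 9.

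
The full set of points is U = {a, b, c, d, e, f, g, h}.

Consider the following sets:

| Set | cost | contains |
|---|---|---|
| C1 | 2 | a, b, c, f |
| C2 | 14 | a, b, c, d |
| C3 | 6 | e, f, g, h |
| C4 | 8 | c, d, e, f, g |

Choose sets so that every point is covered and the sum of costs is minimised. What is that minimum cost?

16

C1, C3, C4 together cover every point (C1 ∪ C3 ∪ C4 = {a, b, c, d, e, f, g, h}); total cost 2 + 6 + 8 = 16.
No covering selection has total cost below 16.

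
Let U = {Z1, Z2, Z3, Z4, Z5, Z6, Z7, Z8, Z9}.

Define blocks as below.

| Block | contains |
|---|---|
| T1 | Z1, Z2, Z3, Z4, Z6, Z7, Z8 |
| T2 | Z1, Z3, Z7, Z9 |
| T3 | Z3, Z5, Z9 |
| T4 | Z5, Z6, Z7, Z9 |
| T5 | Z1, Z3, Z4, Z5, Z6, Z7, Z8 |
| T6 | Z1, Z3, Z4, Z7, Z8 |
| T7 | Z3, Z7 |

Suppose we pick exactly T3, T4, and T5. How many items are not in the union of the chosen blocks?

Union of T3, T4, T5 = {Z1, Z3, Z4, Z5, Z6, Z7, Z8, Z9}.
Not covered: Z2 — 1 item.

1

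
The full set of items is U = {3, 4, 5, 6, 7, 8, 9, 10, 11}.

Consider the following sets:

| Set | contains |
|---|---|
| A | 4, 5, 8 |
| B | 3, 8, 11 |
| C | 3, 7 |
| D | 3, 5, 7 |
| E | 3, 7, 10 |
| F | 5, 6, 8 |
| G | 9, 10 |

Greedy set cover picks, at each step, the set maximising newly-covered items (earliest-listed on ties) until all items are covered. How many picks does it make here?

Greedy: pick A (covers 3 new) → pick E (covers 3 new) → pick B (covers 1 new) → pick F (covers 1 new) → pick G (covers 1 new). Total picks: 5.

5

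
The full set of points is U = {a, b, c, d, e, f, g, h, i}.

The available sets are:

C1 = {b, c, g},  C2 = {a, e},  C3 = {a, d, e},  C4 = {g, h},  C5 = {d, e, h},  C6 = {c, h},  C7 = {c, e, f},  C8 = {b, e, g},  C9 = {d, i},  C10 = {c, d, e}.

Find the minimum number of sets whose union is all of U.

Take {C3, C5, C7, C8, C9}. Their union is {a, b, c, d, e, f, g, h, i}, which is all 9 points.
No 4 of the 10 sets cover everything (all 210 combinations miss at least one point), so 5 is optimal.

5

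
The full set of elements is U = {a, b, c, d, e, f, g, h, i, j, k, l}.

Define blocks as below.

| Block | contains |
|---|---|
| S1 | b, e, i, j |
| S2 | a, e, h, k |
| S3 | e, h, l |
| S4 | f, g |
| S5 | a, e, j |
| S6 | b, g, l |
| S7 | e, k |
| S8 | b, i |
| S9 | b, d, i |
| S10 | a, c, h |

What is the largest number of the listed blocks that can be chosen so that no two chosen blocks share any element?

4

S4, S7, S9, S10 are pairwise disjoint (S4={f,g}; S7={e,k}; S9={b,d,i}; S10={a,c,h}).
Every remaining block overlaps one of these, and no 5 of the listed blocks are pairwise disjoint, so 4 is the maximum.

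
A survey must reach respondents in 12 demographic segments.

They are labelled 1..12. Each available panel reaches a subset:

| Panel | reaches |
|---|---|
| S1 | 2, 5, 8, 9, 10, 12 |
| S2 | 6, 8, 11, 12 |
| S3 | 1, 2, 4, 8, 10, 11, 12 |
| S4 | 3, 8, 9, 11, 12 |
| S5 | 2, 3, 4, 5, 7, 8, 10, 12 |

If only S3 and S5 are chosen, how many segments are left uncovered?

Union of S3, S5 = {1, 2, 3, 4, 5, 7, 8, 10, 11, 12}.
Not covered: 6, 9 — 2 segments.

2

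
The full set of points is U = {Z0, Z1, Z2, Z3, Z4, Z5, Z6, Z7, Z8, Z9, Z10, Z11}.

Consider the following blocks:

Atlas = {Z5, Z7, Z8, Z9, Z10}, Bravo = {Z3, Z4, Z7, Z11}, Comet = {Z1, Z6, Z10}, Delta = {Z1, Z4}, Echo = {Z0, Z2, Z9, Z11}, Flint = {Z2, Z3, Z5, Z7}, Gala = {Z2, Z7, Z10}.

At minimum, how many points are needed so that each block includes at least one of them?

The 3 points {Z1, Z7, Z11} hit every block.
No choice of 2 points meets every block, so 3 is the minimum.

3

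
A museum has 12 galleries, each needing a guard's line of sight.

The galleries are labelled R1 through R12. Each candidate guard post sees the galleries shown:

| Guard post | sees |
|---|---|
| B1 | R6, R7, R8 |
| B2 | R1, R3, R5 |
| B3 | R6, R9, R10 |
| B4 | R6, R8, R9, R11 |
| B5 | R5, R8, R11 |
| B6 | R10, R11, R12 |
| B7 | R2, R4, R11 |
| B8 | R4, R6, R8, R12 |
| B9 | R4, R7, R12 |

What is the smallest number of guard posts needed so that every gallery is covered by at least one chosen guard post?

B1 and B2 and B3 and B6 and B7 together: B1 ∪ B2 ∪ B3 ∪ B6 ∪ B7 = {R1, R2, R3, R4, R5, R6, R7, R8, R9, R10, R11, R12} — every gallery is covered.
No 4 of the 9 guard posts cover everything (all 126 combinations miss at least one gallery), so 5 is optimal.

5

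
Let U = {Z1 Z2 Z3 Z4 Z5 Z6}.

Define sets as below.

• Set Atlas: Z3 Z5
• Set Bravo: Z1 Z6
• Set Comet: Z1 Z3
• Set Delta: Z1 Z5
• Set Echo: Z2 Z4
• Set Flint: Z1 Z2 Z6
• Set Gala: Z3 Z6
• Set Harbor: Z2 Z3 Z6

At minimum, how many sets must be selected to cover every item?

3

Atlas and Bravo and Echo together: Atlas ∪ Bravo ∪ Echo = {Z1, Z2, Z3, Z4, Z5, Z6} — every item is covered.
Only Echo contains Z4, so Echo is forced; the remaining 4 items need at least 2 more sets (each remaining set adds at most 2) — so at least 3 sets are needed, and 3 is optimal.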